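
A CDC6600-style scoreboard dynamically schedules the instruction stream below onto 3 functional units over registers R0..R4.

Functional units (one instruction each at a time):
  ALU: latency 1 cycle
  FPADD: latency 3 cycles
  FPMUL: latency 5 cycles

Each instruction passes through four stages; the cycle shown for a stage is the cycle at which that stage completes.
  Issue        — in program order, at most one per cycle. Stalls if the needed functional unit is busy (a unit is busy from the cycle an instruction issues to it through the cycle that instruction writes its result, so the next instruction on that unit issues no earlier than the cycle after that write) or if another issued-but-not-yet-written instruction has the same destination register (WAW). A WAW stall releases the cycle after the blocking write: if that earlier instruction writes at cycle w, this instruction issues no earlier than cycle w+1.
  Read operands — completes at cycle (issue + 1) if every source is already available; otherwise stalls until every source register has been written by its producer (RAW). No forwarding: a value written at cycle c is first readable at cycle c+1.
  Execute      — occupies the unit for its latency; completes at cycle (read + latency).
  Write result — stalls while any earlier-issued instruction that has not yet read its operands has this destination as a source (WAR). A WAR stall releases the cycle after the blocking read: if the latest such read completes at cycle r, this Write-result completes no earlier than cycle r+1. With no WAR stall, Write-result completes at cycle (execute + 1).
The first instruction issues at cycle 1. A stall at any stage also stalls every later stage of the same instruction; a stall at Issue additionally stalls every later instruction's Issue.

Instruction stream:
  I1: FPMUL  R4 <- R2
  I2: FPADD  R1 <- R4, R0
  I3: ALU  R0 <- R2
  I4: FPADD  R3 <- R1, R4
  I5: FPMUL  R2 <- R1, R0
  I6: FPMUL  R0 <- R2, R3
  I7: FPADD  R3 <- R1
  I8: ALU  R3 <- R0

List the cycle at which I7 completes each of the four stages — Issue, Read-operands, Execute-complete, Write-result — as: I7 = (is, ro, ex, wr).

I1  is:1  ro:2  ex:7  wr:8
I2  is:2  ro:9  ex:12  wr:13  — RAW R4: wait I1 write@8
I3  is:3  ro:4  ex:5  wr:10  — WAR R0: wait I2 read@9
I4  is:14  ro:15  ex:18  wr:19  — struct: FPADD busy until I2 writes@13
I5  is:15  ro:16  ex:21  wr:22
I6  is:23  ro:24  ex:29  wr:30  — struct: FPMUL busy until I5 writes@22
I7  is:24  ro:25  ex:28  wr:29
I8  is:30  ro:31  ex:32  wr:33  — WAW R3: wait I7 write@29

I7 = (24, 25, 28, 29)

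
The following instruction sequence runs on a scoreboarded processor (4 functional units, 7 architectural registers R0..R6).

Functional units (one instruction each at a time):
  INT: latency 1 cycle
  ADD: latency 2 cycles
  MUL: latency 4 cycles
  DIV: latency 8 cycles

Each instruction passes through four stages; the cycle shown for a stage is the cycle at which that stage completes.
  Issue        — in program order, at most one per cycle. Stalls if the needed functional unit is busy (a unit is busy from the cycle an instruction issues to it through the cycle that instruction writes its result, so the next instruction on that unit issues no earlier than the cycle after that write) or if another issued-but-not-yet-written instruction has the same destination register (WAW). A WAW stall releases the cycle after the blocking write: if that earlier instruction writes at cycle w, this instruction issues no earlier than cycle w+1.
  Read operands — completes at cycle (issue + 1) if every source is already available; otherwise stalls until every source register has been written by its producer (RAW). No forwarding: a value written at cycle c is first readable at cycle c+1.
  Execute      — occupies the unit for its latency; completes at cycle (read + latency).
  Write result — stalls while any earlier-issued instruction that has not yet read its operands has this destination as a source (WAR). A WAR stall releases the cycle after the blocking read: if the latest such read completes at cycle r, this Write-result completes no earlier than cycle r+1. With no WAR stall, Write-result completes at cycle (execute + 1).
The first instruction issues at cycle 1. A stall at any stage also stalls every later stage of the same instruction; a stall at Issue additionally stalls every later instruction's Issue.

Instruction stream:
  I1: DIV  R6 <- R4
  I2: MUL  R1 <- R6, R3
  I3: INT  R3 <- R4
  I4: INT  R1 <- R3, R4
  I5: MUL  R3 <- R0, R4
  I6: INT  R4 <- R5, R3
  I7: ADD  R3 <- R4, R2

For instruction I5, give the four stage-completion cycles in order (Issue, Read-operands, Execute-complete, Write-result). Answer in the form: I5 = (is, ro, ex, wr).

I5 = (19, 20, 24, 25)

[1] I1 issues→DIV
[2] I1 reads, I2 issues→MUL
[3] I3 issues→INT
[4] I3 reads
[5] I3 exec-done
[10] I1 exec-done
[11] I1 writes R6
[12] I2 reads
[13] I3 writes R3
[16] I2 exec-done
[17] I2 writes R1
[18] I4 issues→INT
[19] I4 reads, I5 issues→MUL
[20] I4 exec-done, I5 reads
[21] I4 writes R1
[22] I6 issues→INT
[24] I5 exec-done
[25] I5 writes R3
[26] I6 reads, I7 issues→ADD
[27] I6 exec-done
[28] I6 writes R4
[29] I7 reads
[31] I7 exec-done
[32] I7 writes R3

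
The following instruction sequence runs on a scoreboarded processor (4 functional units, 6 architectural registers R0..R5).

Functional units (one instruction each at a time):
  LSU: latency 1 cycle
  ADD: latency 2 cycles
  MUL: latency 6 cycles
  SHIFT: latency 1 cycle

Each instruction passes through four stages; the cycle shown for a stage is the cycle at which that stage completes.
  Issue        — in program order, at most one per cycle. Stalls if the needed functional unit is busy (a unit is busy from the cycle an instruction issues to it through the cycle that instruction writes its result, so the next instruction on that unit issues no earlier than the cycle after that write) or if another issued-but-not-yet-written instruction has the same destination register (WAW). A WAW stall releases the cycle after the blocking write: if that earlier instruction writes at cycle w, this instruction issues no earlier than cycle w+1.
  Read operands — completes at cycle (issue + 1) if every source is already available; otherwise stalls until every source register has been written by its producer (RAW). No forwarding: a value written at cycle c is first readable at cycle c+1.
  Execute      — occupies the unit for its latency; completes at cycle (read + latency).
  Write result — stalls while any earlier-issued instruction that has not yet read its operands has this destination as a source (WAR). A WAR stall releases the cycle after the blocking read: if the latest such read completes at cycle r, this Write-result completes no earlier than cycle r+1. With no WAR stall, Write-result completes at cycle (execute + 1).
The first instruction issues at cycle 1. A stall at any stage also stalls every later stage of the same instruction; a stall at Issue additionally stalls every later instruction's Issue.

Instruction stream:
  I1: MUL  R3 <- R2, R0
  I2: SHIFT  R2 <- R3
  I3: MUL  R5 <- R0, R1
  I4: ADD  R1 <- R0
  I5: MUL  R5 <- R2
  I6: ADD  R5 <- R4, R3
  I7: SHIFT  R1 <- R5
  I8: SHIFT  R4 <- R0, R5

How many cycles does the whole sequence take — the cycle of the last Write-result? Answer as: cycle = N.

cycle = 39

t=1  I1 dispatched to MUL
t=2  I1 operands ready | I2 dispatched to SHIFT
t=8  I1 complete
t=9  R3←I1
t=10  I2 operands ready | I3 dispatched to MUL
t=11  I2 complete | I3 operands ready | I4 dispatched to ADD
t=12  R2←I2 | I4 operands ready
t=14  I4 complete
t=15  R1←I4
t=17  I3 complete
t=18  R5←I3
t=19  I5 dispatched to MUL
t=20  I5 operands ready
t=26  I5 complete
t=27  R5←I5
t=28  I6 dispatched to ADD
t=29  I6 operands ready | I7 dispatched to SHIFT
t=31  I6 complete
t=32  R5←I6
t=33  I7 operands ready
t=34  I7 complete
t=35  R1←I7
t=36  I8 dispatched to SHIFT
t=37  I8 operands ready
t=38  I8 complete
t=39  R4←I8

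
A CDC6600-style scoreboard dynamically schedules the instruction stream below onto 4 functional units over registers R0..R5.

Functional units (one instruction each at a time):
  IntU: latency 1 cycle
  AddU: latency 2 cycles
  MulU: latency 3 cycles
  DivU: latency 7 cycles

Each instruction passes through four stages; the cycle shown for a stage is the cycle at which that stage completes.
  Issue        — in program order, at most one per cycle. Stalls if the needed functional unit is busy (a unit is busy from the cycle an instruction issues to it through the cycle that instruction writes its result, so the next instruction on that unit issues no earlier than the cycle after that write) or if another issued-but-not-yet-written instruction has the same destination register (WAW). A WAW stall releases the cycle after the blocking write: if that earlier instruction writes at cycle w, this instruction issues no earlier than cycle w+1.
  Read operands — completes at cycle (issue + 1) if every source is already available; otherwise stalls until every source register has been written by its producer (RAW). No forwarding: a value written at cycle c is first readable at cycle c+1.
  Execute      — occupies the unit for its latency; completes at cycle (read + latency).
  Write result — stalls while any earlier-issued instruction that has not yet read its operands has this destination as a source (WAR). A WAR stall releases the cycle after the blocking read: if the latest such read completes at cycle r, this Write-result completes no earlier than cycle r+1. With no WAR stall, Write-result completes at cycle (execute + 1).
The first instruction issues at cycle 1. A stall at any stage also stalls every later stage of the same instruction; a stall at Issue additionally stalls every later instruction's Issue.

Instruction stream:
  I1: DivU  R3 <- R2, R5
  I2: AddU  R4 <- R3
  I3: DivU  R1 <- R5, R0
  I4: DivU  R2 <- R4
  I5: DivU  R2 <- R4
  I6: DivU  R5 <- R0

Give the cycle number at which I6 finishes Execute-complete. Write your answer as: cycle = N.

[1] I1→DivU
[2] I1 RO; I2→AddU
[9] I1 EX
[10] I1 WR R3
[11] I2 RO; I3→DivU
[12] I3 RO
[13] I2 EX
[14] I2 WR R4
[19] I3 EX
[20] I3 WR R1
[21] I4→DivU
[22] I4 RO
[29] I4 EX
[30] I4 WR R2
[31] I5→DivU
[32] I5 RO
[39] I5 EX
[40] I5 WR R2
[41] I6→DivU
[42] I6 RO
[49] I6 EX
[50] I6 WR R5

cycle = 49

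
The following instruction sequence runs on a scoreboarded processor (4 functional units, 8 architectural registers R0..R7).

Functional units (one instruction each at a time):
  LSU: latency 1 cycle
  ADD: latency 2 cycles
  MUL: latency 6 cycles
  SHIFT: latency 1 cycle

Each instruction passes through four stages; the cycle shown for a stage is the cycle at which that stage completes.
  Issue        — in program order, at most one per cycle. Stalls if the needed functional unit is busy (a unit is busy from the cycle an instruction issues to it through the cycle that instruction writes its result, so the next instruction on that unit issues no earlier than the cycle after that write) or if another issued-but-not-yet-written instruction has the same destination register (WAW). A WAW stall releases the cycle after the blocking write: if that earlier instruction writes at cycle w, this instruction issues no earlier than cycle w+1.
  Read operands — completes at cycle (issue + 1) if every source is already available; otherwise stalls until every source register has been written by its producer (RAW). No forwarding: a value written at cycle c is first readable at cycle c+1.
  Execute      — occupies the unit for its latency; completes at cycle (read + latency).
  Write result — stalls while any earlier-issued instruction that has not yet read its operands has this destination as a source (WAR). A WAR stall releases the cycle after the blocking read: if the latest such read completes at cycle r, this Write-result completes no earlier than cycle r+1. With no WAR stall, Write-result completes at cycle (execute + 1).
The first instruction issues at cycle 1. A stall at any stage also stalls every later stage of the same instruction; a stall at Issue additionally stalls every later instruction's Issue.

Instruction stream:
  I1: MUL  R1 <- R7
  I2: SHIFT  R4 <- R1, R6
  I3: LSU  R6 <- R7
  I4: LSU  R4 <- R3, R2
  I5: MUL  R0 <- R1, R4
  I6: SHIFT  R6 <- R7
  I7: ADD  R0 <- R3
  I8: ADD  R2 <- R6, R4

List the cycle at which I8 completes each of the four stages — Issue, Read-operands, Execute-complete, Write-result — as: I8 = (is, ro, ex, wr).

I1 -> (1, 2, 8, 9)
I2 -> (2, 10, 11, 12)  // RAW R1: wait I1 write@9
I3 -> (3, 4, 5, 11)  // WAR R6: wait I2 read@10
I4 -> (13, 14, 15, 16)  // WAW R4: wait I2 write@12
I5 -> (14, 17, 23, 24)  // RAW R4: wait I4 write@16
I6 -> (15, 16, 17, 18)
I7 -> (25, 26, 28, 29)  // WAW R0: wait I5 write@24
I8 -> (30, 31, 33, 34)  // struct: ADD busy until I7 writes@29

I8 = (30, 31, 33, 34)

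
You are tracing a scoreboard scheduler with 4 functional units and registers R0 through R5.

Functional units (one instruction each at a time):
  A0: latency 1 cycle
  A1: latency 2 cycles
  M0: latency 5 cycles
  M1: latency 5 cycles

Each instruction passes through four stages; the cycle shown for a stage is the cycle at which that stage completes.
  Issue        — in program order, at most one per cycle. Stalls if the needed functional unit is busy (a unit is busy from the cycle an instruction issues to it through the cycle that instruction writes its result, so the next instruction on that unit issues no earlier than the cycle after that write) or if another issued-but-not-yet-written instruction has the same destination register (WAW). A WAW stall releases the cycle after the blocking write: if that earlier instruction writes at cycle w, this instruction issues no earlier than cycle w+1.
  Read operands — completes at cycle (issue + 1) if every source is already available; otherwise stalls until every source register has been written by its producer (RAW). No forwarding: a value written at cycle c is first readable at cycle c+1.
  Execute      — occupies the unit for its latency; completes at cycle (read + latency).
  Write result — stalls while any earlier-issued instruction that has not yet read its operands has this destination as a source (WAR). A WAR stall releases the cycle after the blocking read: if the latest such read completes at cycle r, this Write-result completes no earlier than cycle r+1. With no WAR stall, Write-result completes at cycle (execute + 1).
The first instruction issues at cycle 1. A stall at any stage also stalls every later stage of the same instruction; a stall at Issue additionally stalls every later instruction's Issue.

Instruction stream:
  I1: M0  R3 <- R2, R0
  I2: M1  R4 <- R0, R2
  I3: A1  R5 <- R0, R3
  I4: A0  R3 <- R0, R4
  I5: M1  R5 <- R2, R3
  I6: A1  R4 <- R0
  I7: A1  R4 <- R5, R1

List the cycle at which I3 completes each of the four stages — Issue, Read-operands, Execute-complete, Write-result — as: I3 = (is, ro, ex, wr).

I1 -> (1, 2, 7, 8)
I2 -> (2, 3, 8, 9)
I3 -> (3, 9, 11, 12)  // RAW R3: wait I1 write@8
I4 -> (9, 10, 11, 12)  // WAW R3: wait I1 write@8
I5 -> (13, 14, 19, 20)  // WAW R5: wait I3 write@12
I6 -> (14, 15, 17, 18)
I7 -> (19, 21, 23, 24)  // struct: A1 busy until I6 writes@18, RAW R5: wait I5 write@20

I3 = (3, 9, 11, 12)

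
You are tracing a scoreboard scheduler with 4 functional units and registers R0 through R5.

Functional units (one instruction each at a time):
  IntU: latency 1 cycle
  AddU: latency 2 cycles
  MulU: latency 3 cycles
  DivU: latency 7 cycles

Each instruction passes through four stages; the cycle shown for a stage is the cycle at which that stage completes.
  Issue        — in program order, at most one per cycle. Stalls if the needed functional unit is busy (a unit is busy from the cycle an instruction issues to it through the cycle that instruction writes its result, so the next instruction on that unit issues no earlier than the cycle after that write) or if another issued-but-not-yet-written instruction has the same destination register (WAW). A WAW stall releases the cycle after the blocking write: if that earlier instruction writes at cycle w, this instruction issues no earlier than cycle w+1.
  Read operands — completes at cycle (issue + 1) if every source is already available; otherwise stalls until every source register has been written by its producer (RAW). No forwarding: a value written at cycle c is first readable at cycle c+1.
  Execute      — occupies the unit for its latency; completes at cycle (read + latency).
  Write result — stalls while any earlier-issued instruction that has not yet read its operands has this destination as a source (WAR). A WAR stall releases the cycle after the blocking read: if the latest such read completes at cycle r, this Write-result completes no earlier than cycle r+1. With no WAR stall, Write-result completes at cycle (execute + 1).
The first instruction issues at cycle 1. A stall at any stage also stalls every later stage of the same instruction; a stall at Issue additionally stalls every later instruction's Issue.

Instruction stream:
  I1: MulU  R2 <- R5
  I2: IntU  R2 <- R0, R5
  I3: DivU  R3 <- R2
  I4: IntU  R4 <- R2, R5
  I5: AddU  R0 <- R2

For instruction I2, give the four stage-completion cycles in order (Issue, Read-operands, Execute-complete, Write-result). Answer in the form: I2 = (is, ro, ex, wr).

cycle 1: I1 issues→MulU
cycle 2: I1 reads
cycle 5: I1 exec-done
cycle 6: I1 writes R2
cycle 7: I2 issues→IntU
cycle 8: I2 reads; I3 issues→DivU
cycle 9: I2 exec-done
cycle 10: I2 writes R2
cycle 11: I3 reads; I4 issues→IntU
cycle 12: I4 reads; I5 issues→AddU
cycle 13: I4 exec-done; I5 reads
cycle 14: I4 writes R4
cycle 15: I5 exec-done
cycle 16: I5 writes R0
cycle 18: I3 exec-done
cycle 19: I3 writes R3

I2 = (7, 8, 9, 10)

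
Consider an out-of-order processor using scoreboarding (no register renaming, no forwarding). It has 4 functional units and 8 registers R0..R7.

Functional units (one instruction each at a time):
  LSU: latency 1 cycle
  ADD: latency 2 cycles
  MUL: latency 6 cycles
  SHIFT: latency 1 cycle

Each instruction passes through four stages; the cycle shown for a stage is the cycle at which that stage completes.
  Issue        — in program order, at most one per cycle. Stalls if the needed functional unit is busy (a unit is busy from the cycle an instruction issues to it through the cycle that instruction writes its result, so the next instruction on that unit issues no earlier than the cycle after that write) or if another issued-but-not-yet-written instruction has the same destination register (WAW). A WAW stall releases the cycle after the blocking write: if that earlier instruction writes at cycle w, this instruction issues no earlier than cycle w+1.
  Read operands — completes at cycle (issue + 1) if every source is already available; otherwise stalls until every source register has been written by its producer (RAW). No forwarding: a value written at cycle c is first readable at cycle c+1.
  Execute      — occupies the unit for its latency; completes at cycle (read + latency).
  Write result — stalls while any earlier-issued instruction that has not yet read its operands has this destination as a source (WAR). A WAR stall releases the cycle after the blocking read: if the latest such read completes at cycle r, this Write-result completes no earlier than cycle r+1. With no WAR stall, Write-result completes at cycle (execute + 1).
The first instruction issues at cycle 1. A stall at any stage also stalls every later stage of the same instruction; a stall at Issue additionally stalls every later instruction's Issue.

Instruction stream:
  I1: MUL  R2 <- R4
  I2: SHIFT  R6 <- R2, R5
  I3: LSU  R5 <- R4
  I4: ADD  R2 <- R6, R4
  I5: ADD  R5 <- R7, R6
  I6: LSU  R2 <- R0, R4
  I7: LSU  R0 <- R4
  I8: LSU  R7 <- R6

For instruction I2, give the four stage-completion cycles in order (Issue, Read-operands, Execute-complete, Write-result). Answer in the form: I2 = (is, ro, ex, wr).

cycle 1: issue I1 (MUL)
cycle 2: I1 read-ops · issue I2 (SHIFT)
cycle 3: issue I3 (LSU)
cycle 4: I3 read-ops
cycle 5: I3 finished on LSU
cycle 8: I1 finished on MUL
cycle 9: I1→R2
cycle 10: I2 read-ops · issue I4 (ADD)
cycle 11: I2 finished on SHIFT · I3→R5
cycle 12: I2→R6
cycle 13: I4 read-ops
cycle 15: I4 finished on ADD
cycle 16: I4→R2
cycle 17: issue I5 (ADD)
cycle 18: I5 read-ops · issue I6 (LSU)
cycle 19: I6 read-ops
cycle 20: I5 finished on ADD · I6 finished on LSU
cycle 21: I5→R5 · I6→R2
cycle 22: issue I7 (LSU)
cycle 23: I7 read-ops
cycle 24: I7 finished on LSU
cycle 25: I7→R0
cycle 26: issue I8 (LSU)
cycle 27: I8 read-ops
cycle 28: I8 finished on LSU
cycle 29: I8→R7

I2 = (2, 10, 11, 12)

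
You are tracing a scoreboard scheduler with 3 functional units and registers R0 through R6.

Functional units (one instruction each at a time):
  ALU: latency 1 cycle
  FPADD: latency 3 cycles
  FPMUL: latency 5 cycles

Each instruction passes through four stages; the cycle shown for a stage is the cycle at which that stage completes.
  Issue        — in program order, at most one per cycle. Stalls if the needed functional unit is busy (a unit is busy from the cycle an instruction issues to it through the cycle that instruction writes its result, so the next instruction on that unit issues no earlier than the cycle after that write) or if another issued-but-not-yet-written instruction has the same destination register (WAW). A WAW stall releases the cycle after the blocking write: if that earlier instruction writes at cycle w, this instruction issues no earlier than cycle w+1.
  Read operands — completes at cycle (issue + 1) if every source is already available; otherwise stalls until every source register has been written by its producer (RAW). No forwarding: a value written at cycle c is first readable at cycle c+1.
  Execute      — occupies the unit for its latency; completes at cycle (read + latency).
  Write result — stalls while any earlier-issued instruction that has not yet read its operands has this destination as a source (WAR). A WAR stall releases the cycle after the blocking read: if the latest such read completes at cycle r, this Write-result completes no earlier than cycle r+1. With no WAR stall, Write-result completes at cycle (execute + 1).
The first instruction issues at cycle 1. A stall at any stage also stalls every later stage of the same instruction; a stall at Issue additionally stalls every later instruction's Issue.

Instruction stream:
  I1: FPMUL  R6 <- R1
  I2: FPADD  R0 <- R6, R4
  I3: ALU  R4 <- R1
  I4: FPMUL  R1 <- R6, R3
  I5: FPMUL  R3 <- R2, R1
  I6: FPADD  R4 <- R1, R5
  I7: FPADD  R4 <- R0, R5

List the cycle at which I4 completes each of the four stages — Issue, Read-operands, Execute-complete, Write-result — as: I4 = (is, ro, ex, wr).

t=1  I1 dispatched to FPMUL
t=2  I1 operands ready; I2 dispatched to FPADD
t=3  I3 dispatched to ALU
t=4  I3 operands ready
t=5  I3 complete
t=7  I1 complete
t=8  R6←I1
t=9  I2 operands ready; I4 dispatched to FPMUL
t=10  R4←I3; I4 operands ready
t=12  I2 complete
t=13  R0←I2
t=15  I4 complete
t=16  R1←I4
t=17  I5 dispatched to FPMUL
t=18  I5 operands ready; I6 dispatched to FPADD
t=19  I6 operands ready
t=22  I6 complete
t=23  I5 complete; R4←I6
t=24  R3←I5; I7 dispatched to FPADD
t=25  I7 operands ready
t=28  I7 complete
t=29  R4←I7

I4 = (9, 10, 15, 16)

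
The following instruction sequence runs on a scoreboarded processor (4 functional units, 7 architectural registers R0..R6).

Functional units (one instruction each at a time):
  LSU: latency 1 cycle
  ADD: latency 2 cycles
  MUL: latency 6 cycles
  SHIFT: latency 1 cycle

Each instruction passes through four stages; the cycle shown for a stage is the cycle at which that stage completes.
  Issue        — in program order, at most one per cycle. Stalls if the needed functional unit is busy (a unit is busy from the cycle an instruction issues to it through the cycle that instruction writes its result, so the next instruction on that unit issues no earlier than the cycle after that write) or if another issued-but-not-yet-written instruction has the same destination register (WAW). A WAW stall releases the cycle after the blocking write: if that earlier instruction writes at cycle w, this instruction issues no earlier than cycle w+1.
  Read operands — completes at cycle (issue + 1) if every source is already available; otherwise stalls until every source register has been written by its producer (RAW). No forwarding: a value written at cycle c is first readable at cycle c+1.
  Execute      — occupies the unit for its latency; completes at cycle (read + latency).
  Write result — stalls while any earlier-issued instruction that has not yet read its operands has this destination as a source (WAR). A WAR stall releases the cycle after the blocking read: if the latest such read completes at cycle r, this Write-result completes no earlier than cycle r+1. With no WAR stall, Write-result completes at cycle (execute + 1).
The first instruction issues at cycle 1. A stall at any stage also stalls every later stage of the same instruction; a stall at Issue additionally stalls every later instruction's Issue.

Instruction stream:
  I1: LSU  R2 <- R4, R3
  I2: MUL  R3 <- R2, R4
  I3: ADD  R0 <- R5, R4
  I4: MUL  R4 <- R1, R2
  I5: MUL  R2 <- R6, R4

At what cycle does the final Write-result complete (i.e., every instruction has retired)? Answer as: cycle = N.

cycle = 30

  I1 | 1 | 2 | 3 | 4
  I2 | 2 | 5 | 11 | 12   RAW R2: wait I1 write@4
  I3 | 3 | 4 | 6 | 7
  I4 | 13 | 14 | 20 | 21   struct: MUL busy until I2 writes@12
  I5 | 22 | 23 | 29 | 30   struct: MUL busy until I4 writes@21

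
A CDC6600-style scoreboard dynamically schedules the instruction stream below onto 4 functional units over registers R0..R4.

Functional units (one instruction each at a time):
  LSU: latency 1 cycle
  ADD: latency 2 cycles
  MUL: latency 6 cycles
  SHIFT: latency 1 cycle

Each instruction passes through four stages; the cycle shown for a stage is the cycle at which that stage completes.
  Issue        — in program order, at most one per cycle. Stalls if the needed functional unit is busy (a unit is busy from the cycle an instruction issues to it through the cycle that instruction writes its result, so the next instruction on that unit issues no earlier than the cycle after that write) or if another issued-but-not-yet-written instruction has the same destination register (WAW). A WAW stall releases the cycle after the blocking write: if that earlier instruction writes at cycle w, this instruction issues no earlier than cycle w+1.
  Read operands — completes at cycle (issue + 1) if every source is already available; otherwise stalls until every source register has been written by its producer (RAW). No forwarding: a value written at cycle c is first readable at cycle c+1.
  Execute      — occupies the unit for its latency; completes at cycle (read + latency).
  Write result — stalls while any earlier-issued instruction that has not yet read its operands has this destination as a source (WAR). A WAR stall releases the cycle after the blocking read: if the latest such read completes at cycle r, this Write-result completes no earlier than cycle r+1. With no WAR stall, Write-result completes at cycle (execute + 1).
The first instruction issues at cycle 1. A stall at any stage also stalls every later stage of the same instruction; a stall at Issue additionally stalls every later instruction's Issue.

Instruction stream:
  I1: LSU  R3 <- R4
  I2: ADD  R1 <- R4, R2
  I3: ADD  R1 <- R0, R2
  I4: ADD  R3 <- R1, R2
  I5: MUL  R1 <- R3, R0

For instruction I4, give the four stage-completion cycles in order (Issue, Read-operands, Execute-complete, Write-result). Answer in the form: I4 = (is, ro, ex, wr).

I4 = (12, 13, 15, 16)

I1: IS=1 RO=2 EX=3 WR=4
I2: IS=2 RO=3 EX=5 WR=6
I3: IS=7 RO=8 EX=10 WR=11  [struct: ADD busy until I2 writes@6]
I4: IS=12 RO=13 EX=15 WR=16  [struct: ADD busy until I3 writes@11]
I5: IS=13 RO=17 EX=23 WR=24  [RAW R3: wait I4 write@16]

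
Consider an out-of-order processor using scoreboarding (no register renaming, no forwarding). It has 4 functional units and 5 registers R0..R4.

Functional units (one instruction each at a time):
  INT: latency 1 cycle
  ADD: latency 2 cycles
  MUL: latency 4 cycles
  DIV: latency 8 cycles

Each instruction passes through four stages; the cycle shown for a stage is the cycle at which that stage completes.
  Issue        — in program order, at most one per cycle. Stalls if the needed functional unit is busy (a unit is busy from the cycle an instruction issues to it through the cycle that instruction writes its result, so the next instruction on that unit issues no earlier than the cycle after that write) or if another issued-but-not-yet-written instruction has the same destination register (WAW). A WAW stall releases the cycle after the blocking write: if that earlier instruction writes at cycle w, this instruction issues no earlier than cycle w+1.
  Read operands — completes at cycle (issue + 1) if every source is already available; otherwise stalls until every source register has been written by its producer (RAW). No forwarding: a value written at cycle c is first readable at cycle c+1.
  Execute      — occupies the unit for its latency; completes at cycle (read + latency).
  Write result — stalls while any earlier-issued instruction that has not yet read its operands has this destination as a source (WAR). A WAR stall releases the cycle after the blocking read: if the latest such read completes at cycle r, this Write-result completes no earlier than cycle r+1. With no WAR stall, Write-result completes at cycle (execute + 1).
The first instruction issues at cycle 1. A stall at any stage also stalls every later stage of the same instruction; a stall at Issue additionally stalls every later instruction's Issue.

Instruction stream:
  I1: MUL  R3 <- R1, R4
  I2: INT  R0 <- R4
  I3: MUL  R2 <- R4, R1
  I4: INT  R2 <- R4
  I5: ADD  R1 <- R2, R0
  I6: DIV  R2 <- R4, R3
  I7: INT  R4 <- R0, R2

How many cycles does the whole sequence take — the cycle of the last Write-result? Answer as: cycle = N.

1) issue 1, read 2, done 6, write 7
2) issue 2, read 3, done 4, write 5
3) issue 8, read 9, done 13, write 14  <struct: MUL busy until I1 writes@7>
4) issue 15, read 16, done 17, write 18  <WAW R2: wait I3 write@14>
5) issue 16, read 19, done 21, write 22  <RAW R2: wait I4 write@18>
6) issue 19, read 20, done 28, write 29  <WAW R2: wait I4 write@18>
7) issue 20, read 30, done 31, write 32  <RAW R2: wait I6 write@29>

cycle = 32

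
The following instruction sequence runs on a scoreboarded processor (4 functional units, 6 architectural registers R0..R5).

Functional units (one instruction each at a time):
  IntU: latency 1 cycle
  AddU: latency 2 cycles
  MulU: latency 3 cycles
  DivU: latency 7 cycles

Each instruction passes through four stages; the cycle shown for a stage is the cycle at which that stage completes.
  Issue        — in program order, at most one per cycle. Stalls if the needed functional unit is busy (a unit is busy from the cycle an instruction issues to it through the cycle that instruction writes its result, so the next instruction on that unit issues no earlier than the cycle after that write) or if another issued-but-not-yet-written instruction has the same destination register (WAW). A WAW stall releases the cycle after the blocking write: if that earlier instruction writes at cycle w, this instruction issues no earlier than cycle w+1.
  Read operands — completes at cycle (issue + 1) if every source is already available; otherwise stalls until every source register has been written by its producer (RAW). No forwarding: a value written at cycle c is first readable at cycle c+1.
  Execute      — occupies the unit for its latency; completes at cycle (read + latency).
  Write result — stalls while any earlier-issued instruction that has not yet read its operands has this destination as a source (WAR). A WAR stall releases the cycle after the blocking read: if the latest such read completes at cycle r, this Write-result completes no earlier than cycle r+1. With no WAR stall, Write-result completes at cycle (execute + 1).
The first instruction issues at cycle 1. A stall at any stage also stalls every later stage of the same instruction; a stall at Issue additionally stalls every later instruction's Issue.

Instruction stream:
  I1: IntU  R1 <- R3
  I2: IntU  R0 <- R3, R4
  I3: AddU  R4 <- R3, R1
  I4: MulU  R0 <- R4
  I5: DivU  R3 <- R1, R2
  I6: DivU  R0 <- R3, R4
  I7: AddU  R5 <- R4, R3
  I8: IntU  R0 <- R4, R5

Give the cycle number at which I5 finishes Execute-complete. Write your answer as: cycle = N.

t=1  issue I1 (IntU)
t=2  I1 read-ops
t=3  I1 finished on IntU
t=4  I1→R1
t=5  issue I2 (IntU)
t=6  I2 read-ops; issue I3 (AddU)
t=7  I2 finished on IntU; I3 read-ops
t=8  I2→R0
t=9  I3 finished on AddU; issue I4 (MulU)
t=10  I3→R4; issue I5 (DivU)
t=11  I4 read-ops; I5 read-ops
t=14  I4 finished on MulU
t=15  I4→R0
t=18  I5 finished on DivU
t=19  I5→R3
t=20  issue I6 (DivU)
t=21  I6 read-ops; issue I7 (AddU)
t=22  I7 read-ops
t=24  I7 finished on AddU
t=25  I7→R5
t=28  I6 finished on DivU
t=29  I6→R0
t=30  issue I8 (IntU)
t=31  I8 read-ops
t=32  I8 finished on IntU
t=33  I8→R0

cycle = 18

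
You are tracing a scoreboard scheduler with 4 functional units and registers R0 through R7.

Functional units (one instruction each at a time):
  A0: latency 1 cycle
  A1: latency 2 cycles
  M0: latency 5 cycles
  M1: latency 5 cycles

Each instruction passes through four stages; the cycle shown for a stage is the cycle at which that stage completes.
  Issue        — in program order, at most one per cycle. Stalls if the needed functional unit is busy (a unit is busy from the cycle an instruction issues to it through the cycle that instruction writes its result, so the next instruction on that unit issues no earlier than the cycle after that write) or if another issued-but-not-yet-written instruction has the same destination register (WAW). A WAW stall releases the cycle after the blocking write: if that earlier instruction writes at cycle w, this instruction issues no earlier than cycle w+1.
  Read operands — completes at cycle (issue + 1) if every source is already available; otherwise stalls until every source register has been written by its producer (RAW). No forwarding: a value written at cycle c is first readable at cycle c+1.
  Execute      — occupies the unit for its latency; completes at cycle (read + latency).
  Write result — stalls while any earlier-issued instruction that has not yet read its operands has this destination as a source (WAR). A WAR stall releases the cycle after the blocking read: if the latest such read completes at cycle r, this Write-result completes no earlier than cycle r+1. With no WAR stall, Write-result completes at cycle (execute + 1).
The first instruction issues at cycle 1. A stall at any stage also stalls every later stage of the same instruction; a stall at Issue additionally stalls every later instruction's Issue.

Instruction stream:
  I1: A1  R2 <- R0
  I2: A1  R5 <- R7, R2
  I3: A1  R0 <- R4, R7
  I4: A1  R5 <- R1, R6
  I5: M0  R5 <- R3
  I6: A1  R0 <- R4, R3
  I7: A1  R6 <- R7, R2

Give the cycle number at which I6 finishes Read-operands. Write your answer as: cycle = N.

t=1  issue I1 (A1)
t=2  I1 read-ops
t=4  I1 finished on A1
t=5  I1→R2
t=6  issue I2 (A1)
t=7  I2 read-ops
t=9  I2 finished on A1
t=10  I2→R5
t=11  issue I3 (A1)
t=12  I3 read-ops
t=14  I3 finished on A1
t=15  I3→R0
t=16  issue I4 (A1)
t=17  I4 read-ops
t=19  I4 finished on A1
t=20  I4→R5
t=21  issue I5 (M0)
t=22  I5 read-ops · issue I6 (A1)
t=23  I6 read-ops
t=25  I6 finished on A1
t=26  I6→R0
t=27  I5 finished on M0 · issue I7 (A1)
t=28  I5→R5 · I7 read-ops
t=30  I7 finished on A1
t=31  I7→R6

cycle = 23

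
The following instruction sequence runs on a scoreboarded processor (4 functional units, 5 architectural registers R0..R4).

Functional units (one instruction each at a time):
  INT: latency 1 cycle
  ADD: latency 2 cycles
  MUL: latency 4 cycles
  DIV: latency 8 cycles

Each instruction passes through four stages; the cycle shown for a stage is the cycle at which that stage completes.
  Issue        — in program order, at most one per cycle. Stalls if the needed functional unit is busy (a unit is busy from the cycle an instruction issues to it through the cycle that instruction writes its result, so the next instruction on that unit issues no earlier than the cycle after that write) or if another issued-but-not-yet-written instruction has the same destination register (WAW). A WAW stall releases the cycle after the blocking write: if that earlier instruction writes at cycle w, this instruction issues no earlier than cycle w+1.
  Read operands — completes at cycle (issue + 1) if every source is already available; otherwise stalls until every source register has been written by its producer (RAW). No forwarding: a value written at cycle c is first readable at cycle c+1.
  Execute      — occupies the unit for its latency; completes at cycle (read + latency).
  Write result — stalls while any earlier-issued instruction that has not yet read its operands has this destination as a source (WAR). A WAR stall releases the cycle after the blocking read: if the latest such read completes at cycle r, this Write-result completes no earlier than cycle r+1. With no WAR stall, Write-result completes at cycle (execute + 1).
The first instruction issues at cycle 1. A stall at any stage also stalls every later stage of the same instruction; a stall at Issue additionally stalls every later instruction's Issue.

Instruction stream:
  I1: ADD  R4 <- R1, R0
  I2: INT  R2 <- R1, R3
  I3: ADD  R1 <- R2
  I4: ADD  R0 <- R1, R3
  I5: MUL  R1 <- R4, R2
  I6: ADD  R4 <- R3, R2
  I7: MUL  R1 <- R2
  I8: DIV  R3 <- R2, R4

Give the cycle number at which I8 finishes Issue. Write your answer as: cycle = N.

I1  is:1  ro:2  ex:4  wr:5
I2  is:2  ro:3  ex:4  wr:5
I3  is:6  ro:7  ex:9  wr:10  — struct: ADD busy until I1 writes@5
I4  is:11  ro:12  ex:14  wr:15  — struct: ADD busy until I3 writes@10
I5  is:12  ro:13  ex:17  wr:18
I6  is:16  ro:17  ex:19  wr:20  — struct: ADD busy until I4 writes@15
I7  is:19  ro:20  ex:24  wr:25  — struct: MUL busy until I5 writes@18
I8  is:20  ro:21  ex:29  wr:30

cycle = 20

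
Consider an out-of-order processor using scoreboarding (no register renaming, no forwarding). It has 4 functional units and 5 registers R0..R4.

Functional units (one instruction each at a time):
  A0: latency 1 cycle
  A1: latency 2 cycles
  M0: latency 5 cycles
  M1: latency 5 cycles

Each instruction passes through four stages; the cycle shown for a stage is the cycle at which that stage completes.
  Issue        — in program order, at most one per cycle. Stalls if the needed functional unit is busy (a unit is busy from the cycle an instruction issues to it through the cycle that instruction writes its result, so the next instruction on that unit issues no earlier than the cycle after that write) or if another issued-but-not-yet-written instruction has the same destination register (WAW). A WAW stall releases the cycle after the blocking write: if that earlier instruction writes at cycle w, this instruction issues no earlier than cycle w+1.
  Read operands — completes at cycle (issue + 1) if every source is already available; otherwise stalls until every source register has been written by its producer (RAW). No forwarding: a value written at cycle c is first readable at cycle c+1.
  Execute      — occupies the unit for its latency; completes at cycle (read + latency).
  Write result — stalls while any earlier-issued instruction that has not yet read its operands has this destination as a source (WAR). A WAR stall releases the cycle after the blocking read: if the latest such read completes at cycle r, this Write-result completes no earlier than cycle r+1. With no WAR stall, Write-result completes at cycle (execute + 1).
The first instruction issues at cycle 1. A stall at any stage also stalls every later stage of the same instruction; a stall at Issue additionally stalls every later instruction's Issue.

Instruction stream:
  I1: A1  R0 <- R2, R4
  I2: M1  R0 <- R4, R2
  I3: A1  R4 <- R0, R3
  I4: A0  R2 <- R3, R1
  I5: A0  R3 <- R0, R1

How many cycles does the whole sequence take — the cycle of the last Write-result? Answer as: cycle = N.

  I1 | 1 | 2 | 4 | 5
  I2 | 6 | 7 | 12 | 13   WAW R0: wait I1 write@5
  I3 | 7 | 14 | 16 | 17   RAW R0: wait I2 write@13
  I4 | 8 | 9 | 10 | 11
  I5 | 12 | 14 | 15 | 16   struct: A0 busy until I4 writes@11 · RAW R0: wait I2 write@13

cycle = 17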